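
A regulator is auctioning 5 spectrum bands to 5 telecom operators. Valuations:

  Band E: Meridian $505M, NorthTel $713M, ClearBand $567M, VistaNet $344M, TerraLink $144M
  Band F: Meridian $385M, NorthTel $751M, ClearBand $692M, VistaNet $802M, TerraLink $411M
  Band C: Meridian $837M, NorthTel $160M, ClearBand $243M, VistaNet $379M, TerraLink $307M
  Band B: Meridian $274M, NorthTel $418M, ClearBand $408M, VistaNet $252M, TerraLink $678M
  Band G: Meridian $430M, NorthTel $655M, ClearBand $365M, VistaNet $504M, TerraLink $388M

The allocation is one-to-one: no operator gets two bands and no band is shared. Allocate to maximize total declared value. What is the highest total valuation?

This is the linear assignment problem.
Optimal: Meridian→Band C ($837M), NorthTel→Band G ($655M), ClearBand→Band E ($567M), VistaNet→Band F ($802M), TerraLink→Band B ($678M) — total 837+655+567+802+678 = $3539M.
Column-greedy (each band in turn goes to its best remaining operator) gives $3395M, worse by 144.

Max total: $3539M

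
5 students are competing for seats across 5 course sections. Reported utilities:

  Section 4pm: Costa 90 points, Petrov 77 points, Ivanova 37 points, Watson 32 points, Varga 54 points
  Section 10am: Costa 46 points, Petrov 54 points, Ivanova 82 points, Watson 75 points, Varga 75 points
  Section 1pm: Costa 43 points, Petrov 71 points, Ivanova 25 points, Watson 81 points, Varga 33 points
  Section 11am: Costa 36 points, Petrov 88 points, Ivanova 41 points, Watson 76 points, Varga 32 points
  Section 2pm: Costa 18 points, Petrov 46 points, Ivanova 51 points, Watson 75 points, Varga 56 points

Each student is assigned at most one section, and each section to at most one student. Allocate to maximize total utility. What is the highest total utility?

Optimal: Costa→Section 4pm (90 points), Petrov→Section 11am (88 points), Ivanova→Section 10am (82 points), Watson→Section 1pm (81 points), Varga→Section 2pm (56 points) — total 90+88+82+81+56 = 397 points.

Maximum total: 397 points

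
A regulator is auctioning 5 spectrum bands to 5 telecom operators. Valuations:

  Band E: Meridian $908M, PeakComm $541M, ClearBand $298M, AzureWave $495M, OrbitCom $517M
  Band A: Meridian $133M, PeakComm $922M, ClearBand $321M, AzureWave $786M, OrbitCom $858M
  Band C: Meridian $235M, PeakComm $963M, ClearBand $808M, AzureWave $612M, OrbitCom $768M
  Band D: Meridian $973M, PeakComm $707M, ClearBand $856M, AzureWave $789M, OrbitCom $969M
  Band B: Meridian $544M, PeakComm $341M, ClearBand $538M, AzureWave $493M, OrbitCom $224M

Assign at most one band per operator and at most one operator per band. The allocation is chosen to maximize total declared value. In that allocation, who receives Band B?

Optimal: Meridian→Band E ($908M), PeakComm→Band C ($963M), ClearBand→Band B ($538M), AzureWave→Band A ($786M), OrbitCom→Band D ($969M) — total 908+963+538+786+969 = $4164M.
Row-greedy (each operator in turn takes its best remaining band) gives $3777M, worse by 387.
No other one-to-one assignment exceeds $4164M.
ClearBand's own top band is Band D ($856M), but forcing ClearBand→Band D and reassigning the rest optimally gives only $4078M — worse by 86.

ClearBand receives Band B.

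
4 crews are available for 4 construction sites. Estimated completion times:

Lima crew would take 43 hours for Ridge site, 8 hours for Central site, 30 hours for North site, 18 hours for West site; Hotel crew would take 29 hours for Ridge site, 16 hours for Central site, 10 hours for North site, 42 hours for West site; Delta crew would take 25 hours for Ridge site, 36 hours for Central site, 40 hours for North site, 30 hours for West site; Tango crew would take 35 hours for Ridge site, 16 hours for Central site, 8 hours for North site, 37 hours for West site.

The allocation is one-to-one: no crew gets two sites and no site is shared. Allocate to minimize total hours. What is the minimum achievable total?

Minimum total: 67 hours

This is the linear assignment problem.
Optimal: Lima crew→West site (18 hours), Hotel crew→Central site (16 hours), Delta crew→Ridge site (25 hours), Tango crew→North site (8 hours) — total 18+16+25+8 = 67 hours.
Column-greedy (each site in turn goes to its cheapest remaining crew) gives 83 hours, worse by 16.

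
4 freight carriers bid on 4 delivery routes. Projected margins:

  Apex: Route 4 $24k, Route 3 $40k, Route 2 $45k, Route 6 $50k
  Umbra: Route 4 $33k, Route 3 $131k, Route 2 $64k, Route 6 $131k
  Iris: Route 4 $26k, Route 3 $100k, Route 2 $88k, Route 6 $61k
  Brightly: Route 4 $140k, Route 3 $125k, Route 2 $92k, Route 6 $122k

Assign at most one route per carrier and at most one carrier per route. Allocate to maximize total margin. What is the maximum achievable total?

Optimal: Apex→Route 2 ($45k), Umbra→Route 6 ($131k), Iris→Route 3 ($100k), Brightly→Route 4 ($140k) — total 45+131+100+140 = $416k.
Max-entry greedy (repeatedly take the single best remaining cell) gives $409k, worse by 7.
Next-best assignment: Apex→Route 6, Umbra→Route 3, Iris→Route 2, Brightly→Route 4 = $409k.
Swapping Iris↔Apex (Iris→Route 2 $88k, Apex→Route 3 $40k) loses 17.
No other one-to-one assignment exceeds $416k.

Maximum total: $416k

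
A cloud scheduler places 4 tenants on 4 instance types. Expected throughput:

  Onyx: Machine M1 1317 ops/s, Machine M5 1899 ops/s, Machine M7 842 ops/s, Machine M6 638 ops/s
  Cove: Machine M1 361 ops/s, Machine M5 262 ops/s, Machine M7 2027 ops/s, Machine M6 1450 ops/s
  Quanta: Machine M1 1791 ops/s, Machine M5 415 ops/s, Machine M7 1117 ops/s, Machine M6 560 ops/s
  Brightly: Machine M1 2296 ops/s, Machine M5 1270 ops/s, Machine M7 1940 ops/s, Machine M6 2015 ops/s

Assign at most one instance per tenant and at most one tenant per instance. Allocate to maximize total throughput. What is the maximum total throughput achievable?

Max total: 7732 ops/s

Optimal: Onyx→Machine M5 (1899 ops/s), Cove→Machine M7 (2027 ops/s), Quanta→Machine M1 (1791 ops/s), Brightly→Machine M6 (2015 ops/s) — total 1899+2027+1791+2015 = 7732 ops/s.
Max-entry greedy (repeatedly take the single best remaining cell) gives 6782 ops/s, worse by 950.
Next-best assignment: Onyx→Machine M5, Cove→Machine M6, Quanta→Machine M1, Brightly→Machine M7 = 7080 ops/s.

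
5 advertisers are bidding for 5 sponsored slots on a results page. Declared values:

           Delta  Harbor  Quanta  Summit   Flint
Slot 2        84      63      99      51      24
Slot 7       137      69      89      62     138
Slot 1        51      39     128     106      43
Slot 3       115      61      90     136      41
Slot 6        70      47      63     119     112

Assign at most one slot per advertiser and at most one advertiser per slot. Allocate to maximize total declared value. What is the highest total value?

Maximum total: $576

This is a one-to-one assignment (maximum-weight bipartite matching).
Optimal: Delta→Slot 7 ($137), Harbor→Slot 2 ($63), Quanta→Slot 1 ($128), Summit→Slot 3 ($136), Flint→Slot 6 ($112) — total 137+63+128+136+112 = $576.
Max-entry greedy (repeatedly take the single best remaining cell) gives $533, worse by 43.
Next-best assignment: Delta→Slot 3, Harbor→Slot 2, Quanta→Slot 1, Summit→Slot 6, Flint→Slot 7 = $563.
Every other assignment is strictly worse.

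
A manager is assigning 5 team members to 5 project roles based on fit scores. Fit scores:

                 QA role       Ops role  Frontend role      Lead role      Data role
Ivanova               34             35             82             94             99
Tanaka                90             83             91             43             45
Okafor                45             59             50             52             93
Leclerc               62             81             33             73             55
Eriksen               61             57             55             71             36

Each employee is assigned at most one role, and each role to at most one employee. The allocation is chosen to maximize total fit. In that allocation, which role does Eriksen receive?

Optimal: Ivanova→Lead role (94 pts), Tanaka→Frontend role (91 pts), Okafor→Data role (93 pts), Leclerc→Ops role (81 pts), Eriksen→QA role (61 pts) — total 94+91+93+81+61 = 420 pts.
Max-entry greedy (repeatedly take the single best remaining cell) gives 387 pts, worse by 33.
Eriksen's own top role is Lead role (71 pts), but forcing Eriksen→Lead role and reassigning the rest optimally gives only 417 pts — worse by 3.

Eriksen receives QA role.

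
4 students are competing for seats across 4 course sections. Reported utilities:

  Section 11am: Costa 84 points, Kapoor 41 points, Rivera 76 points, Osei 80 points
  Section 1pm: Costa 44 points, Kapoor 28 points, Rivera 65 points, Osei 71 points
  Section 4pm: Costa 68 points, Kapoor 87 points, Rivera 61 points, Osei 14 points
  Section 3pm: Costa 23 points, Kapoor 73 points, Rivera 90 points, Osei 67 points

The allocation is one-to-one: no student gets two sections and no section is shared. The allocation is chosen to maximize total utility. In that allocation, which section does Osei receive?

Osei receives Section 1pm.

This is the linear assignment problem.
Optimal: Costa→Section 11am (84 points), Kapoor→Section 4pm (87 points), Rivera→Section 3pm (90 points), Osei→Section 1pm (71 points) — total 84+87+90+71 = 332 points.
Next-best assignment: Costa→Section 11am, Kapoor→Section 4pm, Rivera→Section 1pm, Osei→Section 3pm = 303 points.
Osei's own top section is Section 11am (80 points), but forcing Osei→Section 11am and reassigning the rest optimally gives only 301 points — worse by 31.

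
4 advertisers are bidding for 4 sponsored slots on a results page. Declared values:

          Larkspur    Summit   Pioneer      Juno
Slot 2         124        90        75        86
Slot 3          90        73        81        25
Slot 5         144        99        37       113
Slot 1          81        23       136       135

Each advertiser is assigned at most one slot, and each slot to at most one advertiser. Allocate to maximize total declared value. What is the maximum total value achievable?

This is a one-to-one assignment (maximum-weight bipartite matching).
Optimal: Larkspur→Slot 5 ($144), Summit→Slot 2 ($90), Pioneer→Slot 3 ($81), Juno→Slot 1 ($135) — total 144+90+81+135 = $450.
Max-entry greedy (repeatedly take the single best remaining cell) gives $395, worse by 55.

Max total: $450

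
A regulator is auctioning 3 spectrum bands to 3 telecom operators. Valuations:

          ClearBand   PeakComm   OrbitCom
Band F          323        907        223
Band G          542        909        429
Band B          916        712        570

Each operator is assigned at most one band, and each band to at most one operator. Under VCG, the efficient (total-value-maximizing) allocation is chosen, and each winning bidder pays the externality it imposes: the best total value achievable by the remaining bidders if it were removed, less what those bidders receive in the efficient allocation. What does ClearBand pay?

ClearBand pays $143M.

Efficient allocation: ClearBand→Band B ($916M), PeakComm→Band F ($907M), OrbitCom→Band G ($429M); total welfare W = $2252M.
ClearBand receives Band B at value $916M, so the others get W − 916 = $1336M.
Without ClearBand: best allocation of the remaining 2 bidders over all 3 bands is PeakComm→Band G ($909M), OrbitCom→Band B ($570M), total $1479M.
VCG payment = (others' best without ClearBand) − (others' welfare with ClearBand) = 1479 − 1336 = $143M.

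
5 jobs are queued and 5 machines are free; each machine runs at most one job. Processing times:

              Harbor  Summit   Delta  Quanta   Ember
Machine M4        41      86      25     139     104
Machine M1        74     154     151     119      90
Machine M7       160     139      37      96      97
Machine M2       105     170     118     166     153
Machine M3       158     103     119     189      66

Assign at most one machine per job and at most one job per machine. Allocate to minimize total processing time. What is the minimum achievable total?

Minimum total: 413 min

This is the linear assignment problem.
Optimal: Harbor→Machine M2 (105 min), Summit→Machine M4 (86 min), Delta→Machine M7 (37 min), Quanta→Machine M1 (119 min), Ember→Machine M3 (66 min) — total 105+86+37+119+66 = 413 min.
Row-greedy (each job in turn takes its cheapest remaining machine) gives 453 min, worse by 40.
Checked against all permutations: 413 min is optimal.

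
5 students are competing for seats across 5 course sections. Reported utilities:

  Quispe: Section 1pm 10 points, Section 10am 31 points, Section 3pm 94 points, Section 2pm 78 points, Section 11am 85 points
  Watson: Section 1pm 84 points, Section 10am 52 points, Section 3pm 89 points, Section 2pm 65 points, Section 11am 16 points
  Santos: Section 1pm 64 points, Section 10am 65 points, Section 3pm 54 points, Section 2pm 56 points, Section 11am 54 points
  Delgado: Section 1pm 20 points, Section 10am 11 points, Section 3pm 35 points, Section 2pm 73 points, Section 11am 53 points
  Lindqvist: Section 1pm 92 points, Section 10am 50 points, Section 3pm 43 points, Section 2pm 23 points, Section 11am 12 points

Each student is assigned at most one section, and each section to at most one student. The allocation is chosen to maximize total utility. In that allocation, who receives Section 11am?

This is a one-to-one assignment (maximum-weight bipartite matching).
Optimal: Quispe→Section 11am (85 points), Watson→Section 3pm (89 points), Santos→Section 10am (65 points), Delgado→Section 2pm (73 points), Lindqvist→Section 1pm (92 points) — total 85+89+65+73+92 = 404 points.
Every other assignment is strictly worse.
Quispe's own top section is Section 3pm (94 points), but forcing Quispe→Section 3pm and reassigning the rest optimally gives only 369 points — worse by 35.

Quispe receives Section 11am.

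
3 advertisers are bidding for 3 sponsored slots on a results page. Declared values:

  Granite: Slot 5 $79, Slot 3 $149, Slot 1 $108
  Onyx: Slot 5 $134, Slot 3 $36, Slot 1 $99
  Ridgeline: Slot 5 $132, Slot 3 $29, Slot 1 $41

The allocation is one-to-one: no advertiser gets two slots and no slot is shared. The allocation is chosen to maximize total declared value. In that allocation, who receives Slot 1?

Onyx receives Slot 1.

Treat this as an assignment problem: match each advertiser to one slot.
Optimal: Granite→Slot 3 ($149), Onyx→Slot 1 ($99), Ridgeline→Slot 5 ($132) — total 149+99+132 = $380.
Column-greedy (each slot in turn goes to its best remaining advertiser) gives $324, worse by 56.
Swapping Ridgeline↔Onyx (Ridgeline→Slot 1 $41, Onyx→Slot 5 $134) loses 56.
Onyx's own top slot is Slot 5 ($134), but forcing Onyx→Slot 5 and reassigning the rest optimally gives only $324 — worse by 56.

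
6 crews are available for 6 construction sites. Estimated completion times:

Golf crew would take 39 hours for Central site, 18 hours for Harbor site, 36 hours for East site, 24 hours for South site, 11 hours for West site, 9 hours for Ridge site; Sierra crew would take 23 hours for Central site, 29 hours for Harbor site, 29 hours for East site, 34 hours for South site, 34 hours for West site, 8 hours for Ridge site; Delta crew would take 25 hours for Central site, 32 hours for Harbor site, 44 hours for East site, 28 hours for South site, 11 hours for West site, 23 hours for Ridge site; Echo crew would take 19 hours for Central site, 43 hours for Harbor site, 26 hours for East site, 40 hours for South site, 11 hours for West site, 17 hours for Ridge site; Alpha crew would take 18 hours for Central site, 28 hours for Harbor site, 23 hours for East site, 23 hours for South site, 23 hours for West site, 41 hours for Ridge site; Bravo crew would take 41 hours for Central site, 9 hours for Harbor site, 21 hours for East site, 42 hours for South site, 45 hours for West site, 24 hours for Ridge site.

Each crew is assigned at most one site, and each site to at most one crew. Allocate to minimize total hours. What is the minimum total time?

Minimum total: 94 hours

Optimal: Golf crew→South site (24 hours), Sierra crew→Ridge site (8 hours), Delta crew→West site (11 hours), Echo crew→Central site (19 hours), Alpha crew→East site (23 hours), Bravo crew→Harbor site (9 hours) — total 24+8+11+19+23+9 = 94 hours.
Column-greedy (each site in turn goes to its cheapest remaining crew) gives 96 hours, worse by 2.
Swapping Bravo crew↔Sierra crew (Bravo crew→Ridge site 24 hours, Sierra crew→Harbor site 29 hours) adds 36.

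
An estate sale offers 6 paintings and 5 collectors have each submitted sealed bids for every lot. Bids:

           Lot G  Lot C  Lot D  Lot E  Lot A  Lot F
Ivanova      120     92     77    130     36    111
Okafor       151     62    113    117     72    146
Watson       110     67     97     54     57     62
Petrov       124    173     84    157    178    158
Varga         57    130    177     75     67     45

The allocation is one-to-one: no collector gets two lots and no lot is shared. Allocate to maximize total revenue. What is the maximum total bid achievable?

Optimal: Ivanova→Lot E ($130), Okafor→Lot F ($146), Watson→Lot G ($110), Petrov→Lot A ($178), Varga→Lot D ($177) — total 130+146+110+178+177 = $741.
Max-entry greedy (repeatedly take the single best remaining cell) gives $703, worse by 38.
Checked against all permutations: $741 is optimal.

Maximum total: $741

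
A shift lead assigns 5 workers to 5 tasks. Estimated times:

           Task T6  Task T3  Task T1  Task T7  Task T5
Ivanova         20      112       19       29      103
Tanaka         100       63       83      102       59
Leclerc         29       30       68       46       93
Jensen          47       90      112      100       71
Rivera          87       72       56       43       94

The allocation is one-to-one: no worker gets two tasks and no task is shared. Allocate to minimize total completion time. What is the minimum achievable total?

Min total: 198 min

Optimal: Ivanova→Task T1 (19 min), Tanaka→Task T5 (59 min), Leclerc→Task T3 (30 min), Jensen→Task T6 (47 min), Rivera→Task T7 (43 min) — total 19+59+30+47+43 = 198 min.
Column-greedy (each task in turn goes to its cheapest remaining worker) gives 265 min, worse by 67.
Every other assignment is strictly worse.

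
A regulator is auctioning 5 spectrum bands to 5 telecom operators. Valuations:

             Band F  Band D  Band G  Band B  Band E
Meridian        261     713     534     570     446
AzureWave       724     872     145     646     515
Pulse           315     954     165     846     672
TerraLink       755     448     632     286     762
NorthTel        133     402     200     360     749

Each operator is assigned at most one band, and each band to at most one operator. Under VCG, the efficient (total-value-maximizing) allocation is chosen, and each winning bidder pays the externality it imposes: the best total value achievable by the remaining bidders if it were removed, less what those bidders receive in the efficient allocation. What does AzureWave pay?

AzureWave pays $179M.

Efficient allocation: Meridian→Band G ($534M), AzureWave→Band D ($872M), Pulse→Band B ($846M), TerraLink→Band F ($755M), NorthTel→Band E ($749M); total welfare W = $3756M.
AzureWave receives Band D at value $872M, so the others get W − 872 = $2884M.
Without AzureWave: best allocation of the remaining 4 bidders over all 5 bands is Meridian→Band D ($713M), Pulse→Band B ($846M), TerraLink→Band F ($755M), NorthTel→Band E ($749M), total $3063M.
VCG payment = (others' best without AzureWave) − (others' welfare with AzureWave) = 3063 − 2884 = $179M.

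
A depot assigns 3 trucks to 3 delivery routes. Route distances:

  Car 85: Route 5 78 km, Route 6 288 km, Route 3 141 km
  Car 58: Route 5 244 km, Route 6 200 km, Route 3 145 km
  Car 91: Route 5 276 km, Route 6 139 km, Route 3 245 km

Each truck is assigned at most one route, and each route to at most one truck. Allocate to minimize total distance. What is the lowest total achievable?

Min total: 362 km

This is the linear assignment problem.
Optimal: Car 85→Route 5 (78 km), Car 58→Route 3 (145 km), Car 91→Route 6 (139 km) — total 78+145+139 = 362 km.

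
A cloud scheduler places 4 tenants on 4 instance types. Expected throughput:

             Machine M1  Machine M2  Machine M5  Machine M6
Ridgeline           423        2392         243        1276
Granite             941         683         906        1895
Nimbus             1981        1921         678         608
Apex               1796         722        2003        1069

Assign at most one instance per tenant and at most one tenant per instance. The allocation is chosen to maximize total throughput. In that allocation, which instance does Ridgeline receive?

Optimal: Ridgeline→Machine M2 (2392 ops/s), Granite→Machine M6 (1895 ops/s), Nimbus→Machine M1 (1981 ops/s), Apex→Machine M5 (2003 ops/s) — total 2392+1895+1981+2003 = 8271 ops/s.
Next-best assignment: Ridgeline→Machine M2, Granite→Machine M6, Nimbus→Machine M5, Apex→Machine M1 = 6761 ops/s.
Checked against all permutations: 8271 ops/s is optimal.

Ridgeline receives Machine M2.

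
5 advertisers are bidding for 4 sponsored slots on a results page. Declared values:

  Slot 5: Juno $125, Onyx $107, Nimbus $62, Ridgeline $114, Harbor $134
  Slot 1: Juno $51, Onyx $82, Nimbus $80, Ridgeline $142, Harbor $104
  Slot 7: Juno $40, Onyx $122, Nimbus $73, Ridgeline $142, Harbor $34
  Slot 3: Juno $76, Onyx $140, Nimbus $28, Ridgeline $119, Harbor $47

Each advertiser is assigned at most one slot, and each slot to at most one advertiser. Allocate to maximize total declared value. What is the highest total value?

Optimal: Juno→Slot 5 ($125), Harbor→Slot 1 ($104), Ridgeline→Slot 7 ($142), Onyx→Slot 3 ($140) — total 125+104+142+140 = $511.
Row-greedy (each advertiser in turn takes its best remaining slot) gives $487, worse by 24.
Next-best assignment: Harbor→Slot 5, Nimbus→Slot 1, Ridgeline→Slot 7, Onyx→Slot 3 = $496.

Max total: $511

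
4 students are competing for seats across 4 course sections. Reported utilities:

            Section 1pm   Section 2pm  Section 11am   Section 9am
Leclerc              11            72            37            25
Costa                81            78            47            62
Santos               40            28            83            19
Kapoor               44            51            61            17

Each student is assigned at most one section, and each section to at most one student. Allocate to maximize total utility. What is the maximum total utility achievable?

Optimal: Leclerc→Section 2pm (72 points), Costa→Section 9am (62 points), Santos→Section 11am (83 points), Kapoor→Section 1pm (44 points) — total 72+62+83+44 = 261 points.
Max-entry greedy (repeatedly take the single best remaining cell) gives 253 points, worse by 8.

Maximum total: 261 points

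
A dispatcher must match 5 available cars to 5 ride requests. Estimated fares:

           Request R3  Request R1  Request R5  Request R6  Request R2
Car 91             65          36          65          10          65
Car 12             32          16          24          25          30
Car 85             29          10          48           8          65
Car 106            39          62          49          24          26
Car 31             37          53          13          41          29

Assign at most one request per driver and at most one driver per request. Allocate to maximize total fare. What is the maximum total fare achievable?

Maximum total: $265

Optimal: Car 91→Request R5 ($65), Car 12→Request R3 ($32), Car 85→Request R2 ($65), Car 106→Request R1 ($62), Car 31→Request R6 ($41) — total 65+32+65+62+41 = $265.
Row-greedy (each driver in turn takes its best remaining request) gives $246, worse by 19.
Next-best assignment: Car 91→Request R3, Car 12→Request R5, Car 85→Request R2, Car 106→Request R1, Car 31→Request R6 = $257.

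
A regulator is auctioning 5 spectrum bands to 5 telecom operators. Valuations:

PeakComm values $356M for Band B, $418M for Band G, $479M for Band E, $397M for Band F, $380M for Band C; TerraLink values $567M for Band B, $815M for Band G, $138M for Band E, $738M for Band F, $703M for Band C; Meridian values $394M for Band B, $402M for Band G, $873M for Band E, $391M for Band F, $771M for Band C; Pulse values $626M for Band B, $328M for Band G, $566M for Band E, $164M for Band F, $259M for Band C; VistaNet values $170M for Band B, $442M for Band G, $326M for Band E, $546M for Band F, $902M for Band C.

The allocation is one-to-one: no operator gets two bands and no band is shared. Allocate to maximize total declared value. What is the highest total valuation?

Optimal: PeakComm→Band F ($397M), TerraLink→Band G ($815M), Meridian→Band E ($873M), Pulse→Band B ($626M), VistaNet→Band C ($902M) — total 397+815+873+626+902 = $3613M.
Row-greedy (each operator in turn takes its best remaining band) gives $3237M, worse by 376.
Swapping TerraLink↔Meridian (TerraLink→Band E $138M, Meridian→Band G $402M) loses 1148.
Checked against all permutations: $3613M is optimal.

Max total: $3613M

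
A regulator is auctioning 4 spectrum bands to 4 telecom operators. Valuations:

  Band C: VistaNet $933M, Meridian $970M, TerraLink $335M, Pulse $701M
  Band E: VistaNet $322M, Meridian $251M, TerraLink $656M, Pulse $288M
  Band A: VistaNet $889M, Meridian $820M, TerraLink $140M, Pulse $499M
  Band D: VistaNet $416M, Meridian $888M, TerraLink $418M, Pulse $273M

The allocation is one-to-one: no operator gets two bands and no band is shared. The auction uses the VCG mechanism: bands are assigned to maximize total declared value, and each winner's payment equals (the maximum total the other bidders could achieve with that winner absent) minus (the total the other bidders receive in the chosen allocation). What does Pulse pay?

Pulse pays $82M.

Efficient allocation: VistaNet→Band A ($889M), Meridian→Band D ($888M), TerraLink→Band E ($656M), Pulse→Band C ($701M); total welfare W = $3134M.
Pulse receives Band C at value $701M, so the others get W − 701 = $2433M.
Without Pulse: best allocation of the remaining 3 bidders over all 4 bands is VistaNet→Band A ($889M), Meridian→Band C ($970M), TerraLink→Band E ($656M), total $2515M.
VCG payment = (others' best without Pulse) − (others' welfare with Pulse) = 2515 − 2433 = $82M.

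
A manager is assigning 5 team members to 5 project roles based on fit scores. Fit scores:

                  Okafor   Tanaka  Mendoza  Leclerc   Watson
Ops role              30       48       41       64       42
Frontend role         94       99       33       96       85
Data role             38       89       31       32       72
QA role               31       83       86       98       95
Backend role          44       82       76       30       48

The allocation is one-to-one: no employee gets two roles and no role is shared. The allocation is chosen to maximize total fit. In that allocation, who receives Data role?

Tanaka receives Data role.

Optimal: Okafor→Frontend role (94 pts), Tanaka→Data role (89 pts), Mendoza→Backend role (76 pts), Leclerc→Ops role (64 pts), Watson→QA role (95 pts) — total 94+89+76+64+95 = 418 pts.
Max-entry greedy (repeatedly take the single best remaining cell) gives 375 pts, worse by 43.
Next-best assignment: Okafor→Frontend role, Tanaka→Data role, Mendoza→Backend role, Leclerc→QA role, Watson→Ops role = 399 pts.
Tanaka's own top role is Frontend role (99 pts), but forcing Tanaka→Frontend role and reassigning the rest optimally gives only 375 pts — worse by 43.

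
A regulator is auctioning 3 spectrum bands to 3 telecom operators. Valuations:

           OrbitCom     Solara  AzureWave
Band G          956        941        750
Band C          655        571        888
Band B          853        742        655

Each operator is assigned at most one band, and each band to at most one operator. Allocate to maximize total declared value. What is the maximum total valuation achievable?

Optimal: OrbitCom→Band B ($853M), Solara→Band G ($941M), AzureWave→Band C ($888M) — total 853+941+888 = $2682M.
Column-greedy (each band in turn goes to its best remaining operator) gives $2586M, worse by 96.
Next-best assignment: OrbitCom→Band G, Solara→Band B, AzureWave→Band C = $2586M.
Swapping AzureWave↔Solara (AzureWave→Band G $750M, Solara→Band C $571M) loses 508.
Every other assignment is strictly worse.

Max total: $2682M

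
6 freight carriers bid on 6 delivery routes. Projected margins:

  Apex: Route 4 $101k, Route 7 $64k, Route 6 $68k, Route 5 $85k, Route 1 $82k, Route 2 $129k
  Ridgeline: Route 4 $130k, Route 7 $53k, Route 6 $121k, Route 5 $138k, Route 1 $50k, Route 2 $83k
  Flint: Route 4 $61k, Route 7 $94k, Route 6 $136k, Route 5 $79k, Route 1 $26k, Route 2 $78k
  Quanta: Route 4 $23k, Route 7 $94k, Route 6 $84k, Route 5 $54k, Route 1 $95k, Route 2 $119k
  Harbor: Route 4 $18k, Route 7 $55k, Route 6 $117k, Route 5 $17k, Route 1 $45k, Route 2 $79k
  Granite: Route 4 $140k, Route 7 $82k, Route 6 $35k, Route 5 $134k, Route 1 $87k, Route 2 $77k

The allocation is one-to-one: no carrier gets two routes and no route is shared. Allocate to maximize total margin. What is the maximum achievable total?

Maximum total: $713k

Treat this as an assignment problem: match each carrier to one route.
Optimal: Apex→Route 2 ($129k), Ridgeline→Route 5 ($138k), Flint→Route 7 ($94k), Quanta→Route 1 ($95k), Harbor→Route 6 ($117k), Granite→Route 4 ($140k) — total 129+138+94+95+117+140 = $713k.
Max-entry greedy (repeatedly take the single best remaining cell) gives $693k, worse by 20.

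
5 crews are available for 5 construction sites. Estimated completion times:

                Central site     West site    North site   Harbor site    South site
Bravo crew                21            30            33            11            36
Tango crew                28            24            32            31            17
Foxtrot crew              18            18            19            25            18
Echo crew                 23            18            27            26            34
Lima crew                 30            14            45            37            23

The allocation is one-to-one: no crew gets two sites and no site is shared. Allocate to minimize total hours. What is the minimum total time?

Min total: 84 hours

Optimal: Bravo crew→Harbor site (11 hours), Tango crew→South site (17 hours), Foxtrot crew→North site (19 hours), Echo crew→Central site (23 hours), Lima crew→West site (14 hours) — total 11+17+19+23+14 = 84 hours.
Row-greedy (each crew in turn takes its cheapest remaining site) gives 109 hours, worse by 25.
Swapping Tango crew↔Lima crew (Tango crew→West site 24 hours, Lima crew→South site 23 hours) adds 16.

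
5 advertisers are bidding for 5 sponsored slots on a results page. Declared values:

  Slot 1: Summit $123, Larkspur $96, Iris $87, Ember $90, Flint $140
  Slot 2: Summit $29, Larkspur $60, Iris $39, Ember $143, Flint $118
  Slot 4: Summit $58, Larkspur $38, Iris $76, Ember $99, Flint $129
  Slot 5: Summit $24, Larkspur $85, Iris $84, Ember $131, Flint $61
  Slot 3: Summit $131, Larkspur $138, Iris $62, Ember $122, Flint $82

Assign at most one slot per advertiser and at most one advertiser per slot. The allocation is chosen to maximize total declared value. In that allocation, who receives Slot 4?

Optimal: Summit→Slot 1 ($123), Larkspur→Slot 3 ($138), Iris→Slot 5 ($84), Ember→Slot 2 ($143), Flint→Slot 4 ($129) — total 123+138+84+143+129 = $617.
Row-greedy (each advertiser in turn takes its best remaining slot) gives $583, worse by 34.
Next-best assignment: Summit→Slot 1, Larkspur→Slot 3, Iris→Slot 4, Ember→Slot 5, Flint→Slot 2 = $586.
Checked against all permutations: $617 is optimal.
Flint's own top slot is Slot 1 ($140), but forcing Flint→Slot 1 and reassigning the rest optimally gives only $575 — worse by 42.

Flint receives Slot 4.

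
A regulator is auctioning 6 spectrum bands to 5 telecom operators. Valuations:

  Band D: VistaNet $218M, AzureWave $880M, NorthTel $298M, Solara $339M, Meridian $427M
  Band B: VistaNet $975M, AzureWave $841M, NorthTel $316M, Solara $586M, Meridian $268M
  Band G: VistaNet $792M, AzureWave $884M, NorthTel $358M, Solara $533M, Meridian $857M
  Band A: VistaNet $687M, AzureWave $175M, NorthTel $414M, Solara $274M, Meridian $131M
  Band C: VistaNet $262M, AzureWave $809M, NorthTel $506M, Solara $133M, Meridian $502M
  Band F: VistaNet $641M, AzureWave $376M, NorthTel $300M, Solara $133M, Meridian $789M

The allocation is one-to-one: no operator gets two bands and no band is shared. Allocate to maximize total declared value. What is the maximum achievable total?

Maximum total: $3683M

This is the linear assignment problem.
Optimal: VistaNet→Band B ($975M), AzureWave→Band D ($880M), NorthTel→Band C ($506M), Solara→Band G ($533M), Meridian→Band F ($789M) — total 975+880+506+533+789 = $3683M.
Max-entry greedy (repeatedly take the single best remaining cell) gives $3493M, worse by 190.
No other one-to-one assignment exceeds $3683M.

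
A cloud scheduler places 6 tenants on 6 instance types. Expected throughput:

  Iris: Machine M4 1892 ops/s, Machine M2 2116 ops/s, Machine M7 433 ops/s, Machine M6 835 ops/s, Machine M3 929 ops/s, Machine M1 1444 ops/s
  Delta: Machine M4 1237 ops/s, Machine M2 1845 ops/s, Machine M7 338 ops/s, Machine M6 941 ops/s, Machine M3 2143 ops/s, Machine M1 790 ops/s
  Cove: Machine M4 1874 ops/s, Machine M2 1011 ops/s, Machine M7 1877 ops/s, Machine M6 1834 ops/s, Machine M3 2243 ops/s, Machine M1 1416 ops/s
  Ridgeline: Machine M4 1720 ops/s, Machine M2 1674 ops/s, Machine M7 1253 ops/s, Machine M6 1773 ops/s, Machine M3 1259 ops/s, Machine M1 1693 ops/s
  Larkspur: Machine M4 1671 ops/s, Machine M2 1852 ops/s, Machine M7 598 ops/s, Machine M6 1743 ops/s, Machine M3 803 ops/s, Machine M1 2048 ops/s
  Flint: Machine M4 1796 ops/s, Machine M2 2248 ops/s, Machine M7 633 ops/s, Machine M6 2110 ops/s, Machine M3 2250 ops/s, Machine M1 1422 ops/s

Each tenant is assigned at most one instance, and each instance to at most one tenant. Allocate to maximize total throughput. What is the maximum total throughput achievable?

Maximum total: 12014 ops/s

This is the linear assignment problem.
Optimal: Iris→Machine M2 (2116 ops/s), Delta→Machine M3 (2143 ops/s), Cove→Machine M7 (1877 ops/s), Ridgeline→Machine M4 (1720 ops/s), Larkspur→Machine M1 (2048 ops/s), Flint→Machine M6 (2110 ops/s) — total 2116+2143+1877+1720+2048+2110 = 12014 ops/s.
Column-greedy (each instance in turn goes to its best remaining tenant) gives 11981 ops/s, worse by 33.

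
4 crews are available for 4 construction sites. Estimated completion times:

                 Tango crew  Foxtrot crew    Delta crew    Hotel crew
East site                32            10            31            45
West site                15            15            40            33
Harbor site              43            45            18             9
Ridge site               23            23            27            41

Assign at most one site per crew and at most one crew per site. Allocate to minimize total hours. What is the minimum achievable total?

Minimum total: 61 hours

Optimal: Tango crew→West site (15 hours), Foxtrot crew→East site (10 hours), Delta crew→Ridge site (27 hours), Hotel crew→Harbor site (9 hours) — total 15+10+27+9 = 61 hours.
Row-greedy (each crew in turn takes its cheapest remaining site) gives 84 hours, worse by 23.
Next-best assignment: Tango crew→West site, Foxtrot crew→Ridge site, Delta crew→East site, Hotel crew→Harbor site = 78 hours.
Swapping Foxtrot crew↔Delta crew (Foxtrot crew→Ridge site 23 hours, Delta crew→East site 31 hours) adds 17.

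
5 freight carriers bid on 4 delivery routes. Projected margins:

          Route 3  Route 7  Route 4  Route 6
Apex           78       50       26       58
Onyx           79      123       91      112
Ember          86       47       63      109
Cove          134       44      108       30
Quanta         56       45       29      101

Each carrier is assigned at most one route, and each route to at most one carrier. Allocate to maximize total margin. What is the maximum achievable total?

Max total: $421k

This is the linear assignment problem.
Optimal: Cove→Route 3 ($134k), Onyx→Route 7 ($123k), Ember→Route 4 ($63k), Quanta→Route 6 ($101k) — total 134+123+63+101 = $421k.
Max-entry greedy (repeatedly take the single best remaining cell) gives $395k, worse by 26.
Next-best assignment: Apex→Route 3, Onyx→Route 7, Cove→Route 4, Ember→Route 6 = $418k.
Checked against all permutations: $421k is optimal.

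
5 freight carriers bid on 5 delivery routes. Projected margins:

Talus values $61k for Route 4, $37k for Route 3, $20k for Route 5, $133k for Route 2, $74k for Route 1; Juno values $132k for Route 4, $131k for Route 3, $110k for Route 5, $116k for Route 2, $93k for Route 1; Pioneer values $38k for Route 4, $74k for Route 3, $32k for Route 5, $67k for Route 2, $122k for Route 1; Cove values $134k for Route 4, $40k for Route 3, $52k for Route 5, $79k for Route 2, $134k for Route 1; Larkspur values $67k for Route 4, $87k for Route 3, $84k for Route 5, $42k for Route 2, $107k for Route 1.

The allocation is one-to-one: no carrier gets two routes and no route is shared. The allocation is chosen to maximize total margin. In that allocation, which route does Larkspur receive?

Optimal: Talus→Route 2 ($133k), Juno→Route 3 ($131k), Pioneer→Route 1 ($122k), Cove→Route 4 ($134k), Larkspur→Route 5 ($84k) — total 133+131+122+134+84 = $604k.
Row-greedy (each carrier in turn takes its best remaining route) gives $526k, worse by 78.
Swapping Talus↔Larkspur (Talus→Route 5 $20k, Larkspur→Route 2 $42k) loses 155.
Larkspur's own top route is Route 1 ($107k), but forcing Larkspur→Route 1 and reassigning the rest optimally gives only $558k — worse by 46.

Larkspur receives Route 5.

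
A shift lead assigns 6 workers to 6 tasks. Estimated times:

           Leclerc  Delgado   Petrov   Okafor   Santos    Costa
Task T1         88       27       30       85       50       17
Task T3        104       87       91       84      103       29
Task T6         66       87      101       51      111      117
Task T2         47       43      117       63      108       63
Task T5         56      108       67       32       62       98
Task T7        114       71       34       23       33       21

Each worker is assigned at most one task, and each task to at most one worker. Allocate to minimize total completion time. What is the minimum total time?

Min total: 233 min

Optimal: Leclerc→Task T6 (66 min), Delgado→Task T2 (43 min), Petrov→Task T1 (30 min), Okafor→Task T5 (32 min), Santos→Task T7 (33 min), Costa→Task T3 (29 min) — total 66+43+30+32+33+29 = 233 min.
Row-greedy (each worker in turn takes its cheapest remaining task) gives 360 min, worse by 127.
No other one-to-one assignment undercuts 233 min.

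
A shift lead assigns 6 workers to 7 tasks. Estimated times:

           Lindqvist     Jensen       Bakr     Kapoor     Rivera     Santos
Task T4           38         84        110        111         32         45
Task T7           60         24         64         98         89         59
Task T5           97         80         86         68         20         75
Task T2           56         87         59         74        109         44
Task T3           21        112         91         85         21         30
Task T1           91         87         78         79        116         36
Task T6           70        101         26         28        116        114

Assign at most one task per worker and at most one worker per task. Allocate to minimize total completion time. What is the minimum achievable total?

Optimal: Lindqvist→Task T3 (21 min), Jensen→Task T7 (24 min), Bakr→Task T2 (59 min), Kapoor→Task T6 (28 min), Rivera→Task T5 (20 min), Santos→Task T1 (36 min) — total 21+24+59+28+20+36 = 188 min.

Min total: 188 min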